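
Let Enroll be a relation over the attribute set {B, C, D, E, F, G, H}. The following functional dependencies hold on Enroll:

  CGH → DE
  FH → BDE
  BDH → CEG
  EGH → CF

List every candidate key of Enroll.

{F, H}, {B, D, H}, {C, G, H}, {E, G, H}

Attribute H never appears on the right-hand side of any dependency, so H must belong to every candidate key.
{H}⁺ = {H}, which is not all of the schema, so we must add further attributes.
{F, H}⁺: FH→BDE adds B, D, E; BDH→CEG adds C, G → {B, C, D, E, F, G, H}. Minimal: {H}⁺ = {H}; {F}⁺ = {F} — none reach the full schema.
{B, D, H}⁺: BDH→CEG adds C, E, G; EGH→CF adds F → {B, C, D, E, F, G, H}. Minimal: {D, H}⁺ = {D, H}; {B, H}⁺ = {B, H}; {B, D}⁺ = {B, D} — none reach the full schema.
{C, G, H}⁺: CGH→DE adds D, E; EGH→CF adds F; FH→BDE adds B → {B, C, D, E, F, G, H}. Minimal: {G, H}⁺ = {G, H}; {C, H}⁺ = {C, H}; {C, G}⁺ = {C, G} — none reach the full schema.
{E, G, H}⁺: EGH→CF adds C, F; CGH→DE adds D; FH→BDE adds B → {B, C, D, E, F, G, H}. Minimal: {G, H}⁺ = {G, H}; {E, H}⁺ = {E, H}; {E, G}⁺ = {E, G} — none reach the full schema.
Any other superkey contains one of these as a subset, so there are no further candidate keys.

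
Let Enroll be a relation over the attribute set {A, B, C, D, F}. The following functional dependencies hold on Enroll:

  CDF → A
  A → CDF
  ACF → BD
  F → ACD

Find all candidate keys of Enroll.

{A}⁺: A→CDF adds C, D, F; ACF→BD adds B → {A, B, C, D, F}.
{F}⁺: F→ACD adds A, C, D; ACF→BD adds B → {A, B, C, D, F}.
Any other superkey contains one of these as a subset, so there are no further candidate keys.

{A}; {F}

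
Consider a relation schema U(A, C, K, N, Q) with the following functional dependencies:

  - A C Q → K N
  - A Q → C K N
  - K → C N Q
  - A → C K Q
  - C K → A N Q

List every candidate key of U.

{A}⁺: A→CKQ adds C, K, Q; CK→ANQ adds N → {A, C, K, N, Q}.
{K}⁺: K→CNQ adds C, N, Q; CK→ANQ adds A → {A, C, K, N, Q}.
Any other superkey contains one of these as a subset, so there are no further candidate keys.

A, K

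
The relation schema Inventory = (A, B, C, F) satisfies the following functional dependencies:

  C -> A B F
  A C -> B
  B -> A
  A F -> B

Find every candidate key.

Attribute C never appears on the right-hand side of any dependency, so C must belong to every candidate key.
{C}⁺ = {A, B, C, F}, which is all of the schema, so {C} is the only candidate key.

(C)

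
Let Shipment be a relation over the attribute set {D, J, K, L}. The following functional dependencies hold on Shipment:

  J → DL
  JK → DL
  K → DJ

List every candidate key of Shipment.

Attribute K never appears on the right-hand side of any dependency, so K must belong to every candidate key.
{K}⁺ = {D, J, K, L}, which is all of the schema, so {K} is the only candidate key.

{K}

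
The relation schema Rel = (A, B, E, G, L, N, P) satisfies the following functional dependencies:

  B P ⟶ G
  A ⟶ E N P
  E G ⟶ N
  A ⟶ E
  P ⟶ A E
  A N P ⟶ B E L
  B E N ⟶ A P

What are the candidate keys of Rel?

{A}⁺: A→ENP adds E, N, P; ANP→BEL adds B, L; BP→G adds G → {A, B, E, G, L, N, P}.
{P}⁺: P→AE adds A, E; A→ENP adds N; ANP→BEL adds B, L; BP→G adds G → {A, B, E, G, L, N, P}.
{B, E, G}⁺: EG→N adds N; BEN→AP adds A, P; ANP→BEL adds L → {A, B, E, G, L, N, P}. Minimal: {E, G}⁺ = {E, G, N}; {B, G}⁺ = {B, G}; {B, E}⁺ = {B, E} — none reach the full schema.
{B, E, N}⁺: BEN→AP adds A, P; BP→G adds G; ANP→BEL adds L → {A, B, E, G, L, N, P}. Minimal: {E, N}⁺ = {E, N}; {B, N}⁺ = {B, N}; {B, E}⁺ = {B, E} — none reach the full schema.

(A), (P), (B, E, G), (B, E, N)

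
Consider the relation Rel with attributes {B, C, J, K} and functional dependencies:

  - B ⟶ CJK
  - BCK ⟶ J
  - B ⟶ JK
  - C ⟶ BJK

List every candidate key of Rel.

(B), (C)

{B}⁺: B→CJK adds C, J, K → {B, C, J, K}.
{C}⁺: C→BJK adds B, J, K → {B, C, J, K}.
Any other superkey contains one of these as a subset, so there are no further candidate keys.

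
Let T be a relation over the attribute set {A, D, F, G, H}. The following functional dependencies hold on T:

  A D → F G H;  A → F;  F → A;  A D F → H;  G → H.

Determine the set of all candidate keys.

Attribute D never appears on the right-hand side of any dependency, so D must belong to every candidate key.
{D}⁺ = {D}, which is not all of the schema, so we must add further attributes.
{A, D}⁺: AD→FGH adds F, G, H → {A, D, F, G, H}. Minimal: {D}⁺ = {D}; {A}⁺ = {A, F} — none reach the full schema.
{D, F}⁺: F→A adds A; ADF→H adds H; AD→FGH adds G → {A, D, F, G, H}. Minimal: {F}⁺ = {A, F}; {D}⁺ = {D} — none reach the full schema.
Any other superkey contains one of these as a subset, so there are no further candidate keys.

(A, D), (D, F)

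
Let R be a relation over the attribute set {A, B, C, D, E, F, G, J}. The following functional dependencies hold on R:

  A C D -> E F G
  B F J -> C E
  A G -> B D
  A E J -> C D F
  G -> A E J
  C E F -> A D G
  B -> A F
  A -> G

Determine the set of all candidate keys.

{A}; {B}; {G}; {C, E, F}

{A}⁺: A→G adds G; AG→BD adds B, D; G→AEJ adds E, J; B→AF adds F; BFJ→CE adds C → {A, B, C, D, E, F, G, J}.
{B}⁺: B→AF adds A, F; A→G adds G; AG→BD adds D; G→AEJ adds E, J; BFJ→CE adds C → {A, B, C, D, E, F, G, J}.
{G}⁺: G→AEJ adds A, E, J; AG→BD adds B, D; AEJ→CDF adds C, F → {A, B, C, D, E, F, G, J}.
{C, E, F}⁺: CEF→ADG adds A, D, G; AG→BD adds B; G→AEJ adds J → {A, B, C, D, E, F, G, J}. Minimal: {E, F}⁺ = {E, F}; {C, F}⁺ = {C, F}; {C, E}⁺ = {C, E} — none reach the full schema.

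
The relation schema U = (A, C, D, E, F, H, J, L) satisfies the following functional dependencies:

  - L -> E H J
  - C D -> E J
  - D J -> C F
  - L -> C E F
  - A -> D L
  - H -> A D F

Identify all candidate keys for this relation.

{A}; {H}; {L}

{A}⁺: A→DL adds D, L; L→EHJ adds E, H, J; DJ→CF adds C, F → {A, C, D, E, F, H, J, L}.
{H}⁺: H→ADF adds A, D, F; A→DL adds L; L→EHJ adds E, J; DJ→CF adds C → {A, C, D, E, F, H, J, L}.
{L}⁺: L→EHJ adds E, H, J; L→CEF adds C, F; H→ADF adds A, D → {A, C, D, E, F, H, J, L}.
Any other superkey contains one of these as a subset, so there are no further candidate keys.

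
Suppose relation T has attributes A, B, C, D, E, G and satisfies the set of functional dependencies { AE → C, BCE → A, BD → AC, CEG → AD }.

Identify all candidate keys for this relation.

(A, B, E, G), (B, C, E, G), (B, D, E, G)

Attributes B, E, G never appear on any right-hand side, so every candidate key must contain {B, E, G}.
{B, E, G}⁺ = {B, E, G}, which is not all of the schema, so we must add further attributes.
{A, B, E, G}⁺: AE→C adds C; CEG→AD adds D → {A, B, C, D, E, G}. Minimal: {B, E, G}⁺ = {B, E, G}; {A, E, G}⁺ = {A, C, D, E, G}; {A, B, G}⁺ = {A, B, G}; … — none reach the full schema.
{B, C, E, G}⁺: BCE→A adds A; CEG→AD adds D → {A, B, C, D, E, G}. Minimal: {C, E, G}⁺ = {A, C, D, E, G}; {B, E, G}⁺ = {B, E, G}; {B, C, G}⁺ = {B, C, G}; … — none reach the full schema.
{B, D, E, G}⁺: BD→AC adds A, C → {A, B, C, D, E, G}. Minimal: {D, E, G}⁺ = {D, E, G}; {B, E, G}⁺ = {B, E, G}; {B, D, G}⁺ = {A, B, C, D, G}; … — none reach the full schema.
Any other superkey contains one of these as a subset, so there are no further candidate keys.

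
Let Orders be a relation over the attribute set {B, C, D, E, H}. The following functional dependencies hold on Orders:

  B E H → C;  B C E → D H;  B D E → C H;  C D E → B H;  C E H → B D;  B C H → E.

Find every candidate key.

{B, C, E}⁺: BCE→DH adds D, H → {B, C, D, E, H}. Minimal: {C, E}⁺ = {C, E}; {B, E}⁺ = {B, E}; {B, C}⁺ = {B, C} — none reach the full schema.
{B, C, H}⁺: BCH→E adds E; BCE→DH adds D → {B, C, D, E, H}. Minimal: {C, H}⁺ = {C, H}; {B, H}⁺ = {B, H}; {B, C}⁺ = {B, C} — none reach the full schema.
{B, D, E}⁺: BDE→CH adds C, H → {B, C, D, E, H}. Minimal: {D, E}⁺ = {D, E}; {B, E}⁺ = {B, E}; {B, D}⁺ = {B, D} — none reach the full schema.
{B, E, H}⁺: BEH→C adds C; BCE→DH adds D → {B, C, D, E, H}. Minimal: {E, H}⁺ = {E, H}; {B, H}⁺ = {B, H}; {B, E}⁺ = {B, E} — none reach the full schema.
{C, D, E}⁺: CDE→BH adds B, H → {B, C, D, E, H}. Minimal: {D, E}⁺ = {D, E}; {C, E}⁺ = {C, E}; {C, D}⁺ = {C, D} — none reach the full schema.
{C, E, H}⁺: CEH→BD adds B, D → {B, C, D, E, H}. Minimal: {E, H}⁺ = {E, H}; {C, H}⁺ = {C, H}; {C, E}⁺ = {C, E} — none reach the full schema.

{B, C, E}, {B, C, H}, {B, D, E}, {B, E, H}, {C, D, E}, {C, E, H}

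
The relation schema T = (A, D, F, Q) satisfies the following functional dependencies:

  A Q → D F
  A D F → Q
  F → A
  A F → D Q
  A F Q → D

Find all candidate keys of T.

{F}⁺: F→A adds A; AF→DQ adds D, Q → {A, D, F, Q}.
{A, Q}⁺: AQ→DF adds D, F → {A, D, F, Q}. Minimal: {Q}⁺ = {Q}; {A}⁺ = {A} — none reach the full schema.

(F); (A, Q)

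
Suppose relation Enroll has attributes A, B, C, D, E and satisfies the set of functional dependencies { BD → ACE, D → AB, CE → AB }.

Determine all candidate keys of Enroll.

Attribute D never appears on the right-hand side of any dependency, so D must belong to every candidate key.
{D}⁺ = {A, B, C, D, E}, which is all of the schema, so {D} is the only candidate key.

D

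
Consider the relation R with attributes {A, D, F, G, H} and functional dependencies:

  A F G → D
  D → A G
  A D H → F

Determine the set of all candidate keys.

(D, H), (A, F, G, H)

Attribute H never appears on the right-hand side of any dependency, so H must belong to every candidate key.
{H}⁺ = {H}, which is not all of the schema, so we must add further attributes.
{D, H}⁺: D→AG adds A, G; ADH→F adds F → {A, D, F, G, H}. Minimal: {H}⁺ = {H}; {D}⁺ = {A, D, G} — none reach the full schema.
{A, F, G, H}⁺: AFG→D adds D → {A, D, F, G, H}. Minimal: {F, G, H}⁺ = {F, G, H}; {A, G, H}⁺ = {A, G, H}; {A, F, H}⁺ = {A, F, H}; … — none reach the full schema.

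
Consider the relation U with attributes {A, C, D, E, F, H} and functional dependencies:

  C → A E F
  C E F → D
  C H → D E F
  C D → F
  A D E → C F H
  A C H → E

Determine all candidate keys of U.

(C); (A, D, E)

{C}⁺: C→AEF adds A, E, F; CEF→D adds D; ADE→CFH adds H → {A, C, D, E, F, H}.
{A, D, E}⁺: ADE→CFH adds C, F, H → {A, C, D, E, F, H}. Minimal: {D, E}⁺ = {D, E}; {A, E}⁺ = {A, E}; {A, D}⁺ = {A, D} — none reach the full schema.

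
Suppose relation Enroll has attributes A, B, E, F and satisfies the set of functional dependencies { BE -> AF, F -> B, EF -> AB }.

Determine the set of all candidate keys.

{B, E}; {E, F}

{B, E}⁺: BE→AF adds A, F → {A, B, E, F}. Minimal: {E}⁺ = {E}; {B}⁺ = {B} — none reach the full schema.
{E, F}⁺: F→B adds B; EF→AB adds A → {A, B, E, F}. Minimal: {F}⁺ = {B, F}; {E}⁺ = {E} — none reach the full schema.
Any other superkey contains one of these as a subset, so there are no further candidate keys.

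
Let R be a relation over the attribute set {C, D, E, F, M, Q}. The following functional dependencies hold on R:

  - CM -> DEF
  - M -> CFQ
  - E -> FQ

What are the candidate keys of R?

{M}

Attribute M never appears on the right-hand side of any dependency, so M must belong to every candidate key.
{M}⁺ = {C, D, E, F, M, Q}, which is all of the schema, so {M} is the only candidate key.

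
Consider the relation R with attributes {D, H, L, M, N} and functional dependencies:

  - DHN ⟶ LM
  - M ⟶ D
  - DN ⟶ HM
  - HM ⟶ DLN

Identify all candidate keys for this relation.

{D, N}; {H, M}; {M, N}

{D, N}⁺: DN→HM adds H, M; HM→DLN adds L → {D, H, L, M, N}.
{H, M}⁺: M→D adds D; HM→DLN adds L, N → {D, H, L, M, N}.
{M, N}⁺: M→D adds D; DN→HM adds H; HM→DLN adds L → {D, H, L, M, N}.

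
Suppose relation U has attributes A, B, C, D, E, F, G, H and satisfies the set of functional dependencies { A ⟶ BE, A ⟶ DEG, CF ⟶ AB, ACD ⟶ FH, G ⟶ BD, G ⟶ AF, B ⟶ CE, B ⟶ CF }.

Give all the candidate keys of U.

{A}⁺: A→BE adds B, E; A→DEG adds D, G; G→AF adds F; B→CE adds C; ACD→FH adds H → {A, B, C, D, E, F, G, H}.
{B}⁺: B→CE adds C, E; B→CF adds F; CF→AB adds A; A→DEG adds D, G; ACD→FH adds H → {A, B, C, D, E, F, G, H}.
{G}⁺: G→BD adds B, D; G→AF adds A, F; B→CE adds C, E; ACD→FH adds H → {A, B, C, D, E, F, G, H}.
{C, F}⁺: CF→AB adds A, B; B→CE adds E; A→DEG adds D, G; ACD→FH adds H → {A, B, C, D, E, F, G, H}. Minimal: {F}⁺ = {F}; {C}⁺ = {C} — none reach the full schema.

{A}, {B}, {G}, {C, F}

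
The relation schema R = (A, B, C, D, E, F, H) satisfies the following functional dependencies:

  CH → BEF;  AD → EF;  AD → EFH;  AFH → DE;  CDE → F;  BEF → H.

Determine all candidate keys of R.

{A, C, D}, {A, C, H}, {A, B, C, E, F}

Attributes A, C never appear on any right-hand side, so every candidate key must contain {A, C}.
{A, C}⁺ = {A, C}, which is not all of the schema, so we must add further attributes.
{A, C, D}⁺: AD→EF adds E, F; AD→EFH adds H; CH→BEF adds B → {A, B, C, D, E, F, H}.
{A, C, H}⁺: CH→BEF adds B, E, F; AFH→DE adds D → {A, B, C, D, E, F, H}.
{A, B, C, E, F}⁺: BEF→H adds H; AFH→DE adds D → {A, B, C, D, E, F, H}.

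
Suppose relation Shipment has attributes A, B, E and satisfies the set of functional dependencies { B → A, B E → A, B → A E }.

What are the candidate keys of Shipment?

Attribute B never appears on the right-hand side of any dependency, so B must belong to every candidate key.
{B}⁺ = {A, B, E}, which is all of the schema, so {B} is the only candidate key.

(B)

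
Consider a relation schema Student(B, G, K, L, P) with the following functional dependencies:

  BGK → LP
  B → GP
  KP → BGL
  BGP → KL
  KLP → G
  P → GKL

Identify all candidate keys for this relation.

{B}⁺: B→GP adds G, P; BGP→KL adds K, L → {B, G, K, L, P}.
{P}⁺: P→GKL adds G, K, L; KP→BGL adds B → {B, G, K, L, P}.
Any other superkey contains one of these as a subset, so there are no further candidate keys.

B, P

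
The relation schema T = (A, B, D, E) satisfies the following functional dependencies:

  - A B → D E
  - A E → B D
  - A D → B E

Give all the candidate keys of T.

(A, B), (A, D), (A, E)

Attribute A never appears on the right-hand side of any dependency, so A must belong to every candidate key.
{A}⁺ = {A}, which is not all of the schema, so we must add further attributes.
{A, B}⁺: AB→DE adds D, E → {A, B, D, E}. Minimal: {B}⁺ = {B}; {A}⁺ = {A} — none reach the full schema.
{A, D}⁺: AD→BE adds B, E → {A, B, D, E}. Minimal: {D}⁺ = {D}; {A}⁺ = {A} — none reach the full schema.
{A, E}⁺: AE→BD adds B, D → {A, B, D, E}. Minimal: {E}⁺ = {E}; {A}⁺ = {A} — none reach the full schema.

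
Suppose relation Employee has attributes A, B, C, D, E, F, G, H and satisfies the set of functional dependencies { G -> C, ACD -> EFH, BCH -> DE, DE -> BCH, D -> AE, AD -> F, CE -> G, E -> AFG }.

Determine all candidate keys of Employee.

{D}, {B, C, H}, {B, E, H}, {B, G, H}

{D}⁺: D→AE adds A, E; AD→F adds F; E→AFG adds G; G→C adds C; ACD→EFH adds H; DE→BCH adds B → {A, B, C, D, E, F, G, H}.
{B, C, H}⁺: BCH→DE adds D, E; D→AE adds A; AD→F adds F; CE→G adds G → {A, B, C, D, E, F, G, H}. Minimal: {C, H}⁺ = {C, H}; {B, H}⁺ = {B, H}; {B, C}⁺ = {B, C} — none reach the full schema.
{B, E, H}⁺: E→AFG adds A, F, G; G→C adds C; BCH→DE adds D → {A, B, C, D, E, F, G, H}. Minimal: {E, H}⁺ = {A, C, E, F, G, H}; {B, H}⁺ = {B, H}; {B, E}⁺ = {A, B, C, E, F, G} — none reach the full schema.
{B, G, H}⁺: G→C adds C; BCH→DE adds D, E; D→AE adds A; AD→F adds F → {A, B, C, D, E, F, G, H}. Minimal: {G, H}⁺ = {C, G, H}; {B, H}⁺ = {B, H}; {B, G}⁺ = {B, C, G} — none reach the full schema.
Any other superkey contains one of these as a subset, so there are no further candidate keys.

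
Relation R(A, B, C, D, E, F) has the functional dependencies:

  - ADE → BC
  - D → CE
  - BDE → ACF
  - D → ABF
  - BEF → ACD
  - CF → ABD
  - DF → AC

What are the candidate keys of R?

{D}⁺: D→CE adds C, E; D→ABF adds A, B, F → {A, B, C, D, E, F}.
{C, F}⁺: CF→ABD adds A, B, D; D→CE adds E → {A, B, C, D, E, F}.
{B, E, F}⁺: BEF→ACD adds A, C, D → {A, B, C, D, E, F}.
Any other superkey contains one of these as a subset, so there are no further candidate keys.

{D}, {C, F}, {B, E, F}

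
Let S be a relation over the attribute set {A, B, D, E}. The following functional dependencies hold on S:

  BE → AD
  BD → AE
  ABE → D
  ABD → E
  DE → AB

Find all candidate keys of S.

(B, D), (B, E), (D, E)

{B, D}⁺: BD→AE adds A, E → {A, B, D, E}.
{B, E}⁺: BE→AD adds A, D → {A, B, D, E}.
{D, E}⁺: DE→AB adds A, B → {A, B, D, E}.
Any other superkey contains one of these as a subset, so there are no further candidate keys.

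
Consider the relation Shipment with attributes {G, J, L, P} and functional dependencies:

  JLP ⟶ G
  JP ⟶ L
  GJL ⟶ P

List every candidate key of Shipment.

Attribute J never appears on the right-hand side of any dependency, so J must belong to every candidate key.
{J}⁺ = {J}, which is not all of the schema, so we must add further attributes.
{J, P}⁺: JP→L adds L; JLP→G adds G → {G, J, L, P}. Minimal: {P}⁺ = {P}; {J}⁺ = {J} — none reach the full schema.
{G, J, L}⁺: GJL→P adds P → {G, J, L, P}. Minimal: {J, L}⁺ = {J, L}; {G, L}⁺ = {G, L}; {G, J}⁺ = {G, J} — none reach the full schema.
Any other superkey contains one of these as a subset, so there are no further candidate keys.

{J, P}; {G, J, L}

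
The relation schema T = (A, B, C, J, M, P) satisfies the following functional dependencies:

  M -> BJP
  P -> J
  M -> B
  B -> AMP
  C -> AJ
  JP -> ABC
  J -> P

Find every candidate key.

{B}⁺: B→AMP adds A, M, P; M→BJP adds J; JP→ABC adds C → {A, B, C, J, M, P}.
{C}⁺: C→AJ adds A, J; J→P adds P; JP→ABC adds B; B→AMP adds M → {A, B, C, J, M, P}.
{J}⁺: J→P adds P; JP→ABC adds A, B, C; B→AMP adds M → {A, B, C, J, M, P}.
{M}⁺: M→BJP adds B, J, P; B→AMP adds A; JP→ABC adds C → {A, B, C, J, M, P}.
{P}⁺: P→J adds J; JP→ABC adds A, B, C; B→AMP adds M → {A, B, C, J, M, P}.

B; C; J; M; P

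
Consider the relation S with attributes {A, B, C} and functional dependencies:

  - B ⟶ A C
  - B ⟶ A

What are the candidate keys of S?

Attribute B never appears on the right-hand side of any dependency, so B must belong to every candidate key.
{B}⁺ = {A, B, C}, which is all of the schema, so {B} is the only candidate key.

{B}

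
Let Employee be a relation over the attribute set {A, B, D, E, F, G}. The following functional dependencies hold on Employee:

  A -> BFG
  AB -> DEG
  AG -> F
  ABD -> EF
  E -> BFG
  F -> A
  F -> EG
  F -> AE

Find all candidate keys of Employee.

{A}⁺: A→BFG adds B, F, G; AB→DEG adds D, E → {A, B, D, E, F, G}.
{E}⁺: E→BFG adds B, F, G; F→A adds A; AB→DEG adds D → {A, B, D, E, F, G}.
{F}⁺: F→A adds A; F→EG adds E, G; A→BFG adds B; AB→DEG adds D → {A, B, D, E, F, G}.
Any other superkey contains one of these as a subset, so there are no further candidate keys.

{A}; {E}; {F}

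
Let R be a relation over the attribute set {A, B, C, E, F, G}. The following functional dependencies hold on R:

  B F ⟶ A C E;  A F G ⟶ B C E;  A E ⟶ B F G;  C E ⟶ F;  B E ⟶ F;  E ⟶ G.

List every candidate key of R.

{A, E}⁺: AE→BFG adds B, F, G; BF→ACE adds C → {A, B, C, E, F, G}. Minimal: {E}⁺ = {E, G}; {A}⁺ = {A} — none reach the full schema.
{B, E}⁺: BE→F adds F; E→G adds G; BF→ACE adds A, C → {A, B, C, E, F, G}. Minimal: {E}⁺ = {E, G}; {B}⁺ = {B} — none reach the full schema.
{B, F}⁺: BF→ACE adds A, C, E; AE→BFG adds G → {A, B, C, E, F, G}. Minimal: {F}⁺ = {F}; {B}⁺ = {B} — none reach the full schema.
{A, F, G}⁺: AFG→BCE adds B, C, E → {A, B, C, E, F, G}. Minimal: {F, G}⁺ = {F, G}; {A, G}⁺ = {A, G}; {A, F}⁺ = {A, F} — none reach the full schema.

{A, E}, {B, E}, {B, F}, {A, F, G}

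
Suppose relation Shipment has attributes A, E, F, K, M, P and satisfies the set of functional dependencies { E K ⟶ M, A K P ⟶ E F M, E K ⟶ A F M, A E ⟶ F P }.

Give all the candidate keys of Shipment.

Attribute K never appears on the right-hand side of any dependency, so K must belong to every candidate key.
{K}⁺ = {K}, which is not all of the schema, so we must add further attributes.
{E, K}⁺: EK→M adds M; EK→AFM adds A, F; AE→FP adds P → {A, E, F, K, M, P}. Minimal: {K}⁺ = {K}; {E}⁺ = {E} — none reach the full schema.
{A, K, P}⁺: AKP→EFM adds E, F, M → {A, E, F, K, M, P}. Minimal: {K, P}⁺ = {K, P}; {A, P}⁺ = {A, P}; {A, K}⁺ = {A, K} — none reach the full schema.
Any other superkey contains one of these as a subset, so there are no further candidate keys.

{E, K}, {A, K, P}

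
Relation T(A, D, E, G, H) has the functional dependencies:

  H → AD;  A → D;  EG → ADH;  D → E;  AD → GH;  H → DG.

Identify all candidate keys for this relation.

{A}⁺: A→D adds D; D→E adds E; AD→GH adds G, H → {A, D, E, G, H}.
{H}⁺: H→AD adds A, D; D→E adds E; AD→GH adds G → {A, D, E, G, H}.
{D, G}⁺: D→E adds E; EG→ADH adds A, H → {A, D, E, G, H}. Minimal: {G}⁺ = {G}; {D}⁺ = {D, E} — none reach the full schema.
{E, G}⁺: EG→ADH adds A, D, H → {A, D, E, G, H}. Minimal: {G}⁺ = {G}; {E}⁺ = {E} — none reach the full schema.
Any other superkey contains one of these as a subset, so there are no further candidate keys.

(A), (H), (D, G), (E, G)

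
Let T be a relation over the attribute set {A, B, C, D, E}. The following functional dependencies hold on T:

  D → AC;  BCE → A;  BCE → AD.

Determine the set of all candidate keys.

{B, C, E}⁺: BCE→A adds A; BCE→AD adds D → {A, B, C, D, E}.
{B, D, E}⁺: D→AC adds A, C → {A, B, C, D, E}.

{B, C, E}, {B, D, E}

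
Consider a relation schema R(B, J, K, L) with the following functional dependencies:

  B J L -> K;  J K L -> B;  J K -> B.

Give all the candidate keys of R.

Attributes J, L never appear on any right-hand side, so every candidate key must contain {J, L}.
{J, L}⁺ = {J, L}, which is not all of the schema, so we must add further attributes.
{B, J, L}⁺: BJL→K adds K → {B, J, K, L}. Minimal: {J, L}⁺ = {J, L}; {B, L}⁺ = {B, L}; {B, J}⁺ = {B, J} — none reach the full schema.
{J, K, L}⁺: JKL→B adds B → {B, J, K, L}. Minimal: {K, L}⁺ = {K, L}; {J, L}⁺ = {J, L}; {J, K}⁺ = {B, J, K} — none reach the full schema.
Any other superkey contains one of these as a subset, so there are no further candidate keys.

BJL; JKL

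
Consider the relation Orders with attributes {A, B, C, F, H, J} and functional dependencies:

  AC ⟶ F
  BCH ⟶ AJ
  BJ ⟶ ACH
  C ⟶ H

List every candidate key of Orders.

BC, BJ

Attribute B never appears on the right-hand side of any dependency, so B must belong to every candidate key.
{B}⁺ = {B}, which is not all of the schema, so we must add further attributes.
{B, C}⁺: C→H adds H; BCH→AJ adds A, J; AC→F adds F → {A, B, C, F, H, J}.
{B, J}⁺: BJ→ACH adds A, C, H; AC→F adds F → {A, B, C, F, H, J}.
Any other superkey contains one of these as a subset, so there are no further candidate keys.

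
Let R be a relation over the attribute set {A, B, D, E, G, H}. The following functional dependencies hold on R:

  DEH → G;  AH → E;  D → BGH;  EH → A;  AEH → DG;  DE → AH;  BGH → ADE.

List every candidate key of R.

{D}⁺: D→BGH adds B, G, H; BGH→ADE adds A, E → {A, B, D, E, G, H}.
{A, H}⁺: AH→E adds E; AEH→DG adds D, G; D→BGH adds B → {A, B, D, E, G, H}.
{E, H}⁺: EH→A adds A; AEH→DG adds D, G; D→BGH adds B → {A, B, D, E, G, H}.
{B, G, H}⁺: BGH→ADE adds A, D, E → {A, B, D, E, G, H}.

D, AH, EH, BGH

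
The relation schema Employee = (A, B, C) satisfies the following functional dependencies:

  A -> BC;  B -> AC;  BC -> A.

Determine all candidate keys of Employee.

{A}⁺: A→BC adds B, C → {A, B, C}.
{B}⁺: B→AC adds A, C → {A, B, C}.

A, B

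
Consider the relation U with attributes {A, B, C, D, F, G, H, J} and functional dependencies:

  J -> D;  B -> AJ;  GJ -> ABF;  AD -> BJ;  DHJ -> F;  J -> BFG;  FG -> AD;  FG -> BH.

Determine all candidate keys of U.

{B, C}, {C, J}, {A, C, D}, {C, F, G}

Attribute C never appears on the right-hand side of any dependency, so C must belong to every candidate key.
{C}⁺ = {C}, which is not all of the schema, so we must add further attributes.
{B, C}⁺: B→AJ adds A, J; J→BFG adds F, G; FG→AD adds D; FG→BH adds H → {A, B, C, D, F, G, H, J}. Minimal: {C}⁺ = {C}; {B}⁺ = {A, B, D, F, G, H, J} — none reach the full schema.
{C, J}⁺: J→D adds D; J→BFG adds B, F, G; FG→AD adds A; FG→BH adds H → {A, B, C, D, F, G, H, J}. Minimal: {J}⁺ = {A, B, D, F, G, H, J}; {C}⁺ = {C} — none reach the full schema.
{A, C, D}⁺: AD→BJ adds B, J; J→BFG adds F, G; FG→BH adds H → {A, B, C, D, F, G, H, J}. Minimal: {C, D}⁺ = {C, D}; {A, D}⁺ = {A, B, D, F, G, H, J}; {A, C}⁺ = {A, C} — none reach the full schema.
{C, F, G}⁺: FG→AD adds A, D; FG→BH adds B, H; B→AJ adds J → {A, B, C, D, F, G, H, J}. Minimal: {F, G}⁺ = {A, B, D, F, G, H, J}; {C, G}⁺ = {C, G}; {C, F}⁺ = {C, F} — none reach the full schema.
Any other superkey contains one of these as a subset, so there are no further candidate keys.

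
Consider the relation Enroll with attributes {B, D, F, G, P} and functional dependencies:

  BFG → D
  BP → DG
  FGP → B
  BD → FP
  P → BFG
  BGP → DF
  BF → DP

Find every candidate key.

{P}⁺: P→BFG adds B, F, G; BGP→DF adds D → {B, D, F, G, P}.
{B, D}⁺: BD→FP adds F, P; P→BFG adds G → {B, D, F, G, P}.
{B, F}⁺: BF→DP adds D, P; BP→DG adds G → {B, D, F, G, P}.

P, BD, BF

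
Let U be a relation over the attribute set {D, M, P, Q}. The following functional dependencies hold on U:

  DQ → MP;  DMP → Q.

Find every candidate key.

(D, Q), (D, M, P)

{D, Q}⁺: DQ→MP adds M, P → {D, M, P, Q}.
{D, M, P}⁺: DMP→Q adds Q → {D, M, P, Q}.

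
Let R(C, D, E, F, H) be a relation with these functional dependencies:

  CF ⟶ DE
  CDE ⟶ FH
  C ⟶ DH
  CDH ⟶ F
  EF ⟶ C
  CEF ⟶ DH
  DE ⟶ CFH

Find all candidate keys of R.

{C}⁺: C→DH adds D, H; CDH→F adds F; CF→DE adds E → {C, D, E, F, H}.
{D, E}⁺: DE→CFH adds C, F, H → {C, D, E, F, H}.
{E, F}⁺: EF→C adds C; CEF→DH adds D, H → {C, D, E, F, H}.
Any other superkey contains one of these as a subset, so there are no further candidate keys.

(C), (D, E), (E, F)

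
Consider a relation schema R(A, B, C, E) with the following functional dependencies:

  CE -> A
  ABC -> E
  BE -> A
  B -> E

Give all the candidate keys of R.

BC

{B, C}⁺: B→E adds E; CE→A adds A → {A, B, C, E}.
No other minimal superkey exists.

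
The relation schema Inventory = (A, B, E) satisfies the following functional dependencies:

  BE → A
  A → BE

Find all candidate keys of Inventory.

{A}, {B, E}

{A}⁺: A→BE adds B, E → {A, B, E}.
{B, E}⁺: BE→A adds A → {A, B, E}. Minimal: {E}⁺ = {E}; {B}⁺ = {B} — none reach the full schema.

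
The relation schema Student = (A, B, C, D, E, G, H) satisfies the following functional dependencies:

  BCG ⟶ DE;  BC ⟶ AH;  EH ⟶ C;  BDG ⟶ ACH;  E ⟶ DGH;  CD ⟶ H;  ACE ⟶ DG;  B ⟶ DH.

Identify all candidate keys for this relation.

Attribute B never appears on the right-hand side of any dependency, so B must belong to every candidate key.
{B}⁺ = {B, D, H}, which is not all of the schema, so we must add further attributes.
{B, E}⁺: E→DGH adds D, G, H; EH→C adds C; BDG→ACH adds A → {A, B, C, D, E, G, H}. Minimal: {E}⁺ = {C, D, E, G, H}; {B}⁺ = {B, D, H} — none reach the full schema.
{B, G}⁺: B→DH adds D, H; BDG→ACH adds A, C; BCG→DE adds E → {A, B, C, D, E, G, H}. Minimal: {G}⁺ = {G}; {B}⁺ = {B, D, H} — none reach the full schema.
Any other superkey contains one of these as a subset, so there are no further candidate keys.

BE, BG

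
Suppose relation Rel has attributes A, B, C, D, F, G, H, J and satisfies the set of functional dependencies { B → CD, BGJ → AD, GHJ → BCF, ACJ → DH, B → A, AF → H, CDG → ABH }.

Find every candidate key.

Attributes G, J never appear on any right-hand side, so every candidate key must contain {G, J}.
{G, J}⁺ = {G, J}, which is not all of the schema, so we must add further attributes.
{B, G, J}⁺: B→CD adds C, D; BGJ→AD adds A; ACJ→DH adds H; GHJ→BCF adds F → {A, B, C, D, F, G, H, J}.
{G, H, J}⁺: GHJ→BCF adds B, C, F; B→A adds A; B→CD adds D → {A, B, C, D, F, G, H, J}.
{A, C, G, J}⁺: ACJ→DH adds D, H; CDG→ABH adds B; GHJ→BCF adds F → {A, B, C, D, F, G, H, J}.
{A, F, G, J}⁺: AF→H adds H; GHJ→BCF adds B, C; ACJ→DH adds D → {A, B, C, D, F, G, H, J}.
{C, D, G, J}⁺: CDG→ABH adds A, B, H; GHJ→BCF adds F → {A, B, C, D, F, G, H, J}.

{B, G, J}, {G, H, J}, {A, C, G, J}, {A, F, G, J}, {C, D, G, J}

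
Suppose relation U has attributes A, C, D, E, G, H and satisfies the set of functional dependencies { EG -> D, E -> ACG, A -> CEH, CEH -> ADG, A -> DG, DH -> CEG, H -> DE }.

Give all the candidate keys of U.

{A}, {E}, {H}

{A}⁺: A→CEH adds C, E, H; CEH→ADG adds D, G → {A, C, D, E, G, H}.
{E}⁺: E→ACG adds A, C, G; A→CEH adds H; CEH→ADG adds D → {A, C, D, E, G, H}.
{H}⁺: H→DE adds D, E; E→ACG adds A, C, G → {A, C, D, E, G, H}.
Any other superkey contains one of these as a subset, so there are no further candidate keys.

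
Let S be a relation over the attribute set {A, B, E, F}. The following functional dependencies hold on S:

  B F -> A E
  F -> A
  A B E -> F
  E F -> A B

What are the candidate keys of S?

BF; EF; ABE

{B, F}⁺: BF→AE adds A, E → {A, B, E, F}. Minimal: {F}⁺ = {A, F}; {B}⁺ = {B} — none reach the full schema.
{E, F}⁺: F→A adds A; EF→AB adds B → {A, B, E, F}. Minimal: {F}⁺ = {A, F}; {E}⁺ = {E} — none reach the full schema.
{A, B, E}⁺: ABE→F adds F → {A, B, E, F}. Minimal: {B, E}⁺ = {B, E}; {A, E}⁺ = {A, E}; {A, B}⁺ = {A, B} — none reach the full schema.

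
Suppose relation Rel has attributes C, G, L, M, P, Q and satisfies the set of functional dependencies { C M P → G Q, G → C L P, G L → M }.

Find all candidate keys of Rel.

{G}⁺: G→CLP adds C, L, P; GL→M adds M; CMP→GQ adds Q → {C, G, L, M, P, Q}.
{C, M, P}⁺: CMP→GQ adds G, Q; G→CLP adds L → {C, G, L, M, P, Q}. Minimal: {M, P}⁺ = {M, P}; {C, P}⁺ = {C, P}; {C, M}⁺ = {C, M} — none reach the full schema.
Any other superkey contains one of these as a subset, so there are no further candidate keys.

G; CMP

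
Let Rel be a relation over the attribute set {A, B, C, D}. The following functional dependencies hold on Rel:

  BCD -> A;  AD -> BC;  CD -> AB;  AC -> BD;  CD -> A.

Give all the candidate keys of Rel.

AC, AD, CD

{A, C}⁺: AC→BD adds B, D → {A, B, C, D}. Minimal: {C}⁺ = {C}; {A}⁺ = {A} — none reach the full schema.
{A, D}⁺: AD→BC adds B, C → {A, B, C, D}. Minimal: {D}⁺ = {D}; {A}⁺ = {A} — none reach the full schema.
{C, D}⁺: CD→AB adds A, B → {A, B, C, D}. Minimal: {D}⁺ = {D}; {C}⁺ = {C} — none reach the full schema.
Any other superkey contains one of these as a subset, so there are no further candidate keys.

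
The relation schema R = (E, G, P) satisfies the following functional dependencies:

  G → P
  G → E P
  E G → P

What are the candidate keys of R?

(G)

Attribute G never appears on the right-hand side of any dependency, so G must belong to every candidate key.
{G}⁺ = {E, G, P}, which is all of the schema, so {G} is the only candidate key.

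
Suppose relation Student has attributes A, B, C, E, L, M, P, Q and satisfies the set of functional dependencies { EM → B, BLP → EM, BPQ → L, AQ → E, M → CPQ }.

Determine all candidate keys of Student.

Attribute A never appears on the right-hand side of any dependency, so A must belong to every candidate key.
{A}⁺ = {A}, which is not all of the schema, so we must add further attributes.
{A, M}⁺: M→CPQ adds C, P, Q; AQ→E adds E; EM→B adds B; BPQ→L adds L → {A, B, C, E, L, M, P, Q}. Minimal: {M}⁺ = {C, M, P, Q}; {A}⁺ = {A} — none reach the full schema.
{A, B, L, P}⁺: BLP→EM adds E, M; M→CPQ adds C, Q → {A, B, C, E, L, M, P, Q}. Minimal: {B, L, P}⁺ = {B, C, E, L, M, P, Q}; {A, L, P}⁺ = {A, L, P}; {A, B, P}⁺ = {A, B, P}; … — none reach the full schema.
{A, B, P, Q}⁺: BPQ→L adds L; AQ→E adds E; BLP→EM adds M; M→CPQ adds C → {A, B, C, E, L, M, P, Q}. Minimal: {B, P, Q}⁺ = {B, C, E, L, M, P, Q}; {A, P, Q}⁺ = {A, E, P, Q}; {A, B, Q}⁺ = {A, B, E, Q}; … — none reach the full schema.

{A, M}, {A, B, L, P}, {A, B, P, Q}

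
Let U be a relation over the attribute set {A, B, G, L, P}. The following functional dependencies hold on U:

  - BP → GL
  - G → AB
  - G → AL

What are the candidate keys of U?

{B, P}; {G, P}

Attribute P never appears on the right-hand side of any dependency, so P must belong to every candidate key.
{P}⁺ = {P}, which is not all of the schema, so we must add further attributes.
{B, P}⁺: BP→GL adds G, L; G→AB adds A → {A, B, G, L, P}. Minimal: {P}⁺ = {P}; {B}⁺ = {B} — none reach the full schema.
{G, P}⁺: G→AB adds A, B; G→AL adds L → {A, B, G, L, P}. Minimal: {P}⁺ = {P}; {G}⁺ = {A, B, G, L} — none reach the full schema.
Any other superkey contains one of these as a subset, so there are no further candidate keys.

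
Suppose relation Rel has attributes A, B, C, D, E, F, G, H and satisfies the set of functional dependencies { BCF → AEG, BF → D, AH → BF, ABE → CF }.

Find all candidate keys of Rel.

Attribute H never appears on the right-hand side of any dependency, so H must belong to every candidate key.
{H}⁺ = {H}, which is not all of the schema, so we must add further attributes.
{A, C, H}⁺: AH→BF adds B, F; BCF→AEG adds E, G; BF→D adds D → {A, B, C, D, E, F, G, H}. Minimal: {C, H}⁺ = {C, H}; {A, H}⁺ = {A, B, D, F, H}; {A, C}⁺ = {A, C} — none reach the full schema.
{A, E, H}⁺: AH→BF adds B, F; ABE→CF adds C; BCF→AEG adds G; BF→D adds D → {A, B, C, D, E, F, G, H}. Minimal: {E, H}⁺ = {E, H}; {A, H}⁺ = {A, B, D, F, H}; {A, E}⁺ = {A, E} — none reach the full schema.
{B, C, F, H}⁺: BCF→AEG adds A, E, G; BF→D adds D → {A, B, C, D, E, F, G, H}. Minimal: {C, F, H}⁺ = {C, F, H}; {B, F, H}⁺ = {B, D, F, H}; {B, C, H}⁺ = {B, C, H}; … — none reach the full schema.
Any other superkey contains one of these as a subset, so there are no further candidate keys.

{A, C, H}, {A, E, H}, {B, C, F, H}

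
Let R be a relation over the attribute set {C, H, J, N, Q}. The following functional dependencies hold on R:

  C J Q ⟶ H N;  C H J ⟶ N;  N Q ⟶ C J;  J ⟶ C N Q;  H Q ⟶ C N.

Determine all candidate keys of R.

{J}⁺: J→CNQ adds C, N, Q; CJQ→HN adds H → {C, H, J, N, Q}.
{H, Q}⁺: HQ→CN adds C, N; NQ→CJ adds J → {C, H, J, N, Q}. Minimal: {Q}⁺ = {Q}; {H}⁺ = {H} — none reach the full schema.
{N, Q}⁺: NQ→CJ adds C, J; CJQ→HN adds H → {C, H, J, N, Q}. Minimal: {Q}⁺ = {Q}; {N}⁺ = {N} — none reach the full schema.

(J), (H, Q), (N, Q)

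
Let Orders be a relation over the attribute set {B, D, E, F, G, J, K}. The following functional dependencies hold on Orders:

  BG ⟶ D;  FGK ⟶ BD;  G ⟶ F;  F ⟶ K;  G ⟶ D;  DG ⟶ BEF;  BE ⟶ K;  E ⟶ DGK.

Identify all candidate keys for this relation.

EJ, GJ

Attribute J never appears on the right-hand side of any dependency, so J must belong to every candidate key.
{J}⁺ = {J}, which is not all of the schema, so we must add further attributes.
{E, J}⁺: E→DGK adds D, G, K; G→F adds F; DG→BEF adds B → {B, D, E, F, G, J, K}. Minimal: {J}⁺ = {J}; {E}⁺ = {B, D, E, F, G, K} — none reach the full schema.
{G, J}⁺: G→F adds F; F→K adds K; G→D adds D; DG→BEF adds B, E → {B, D, E, F, G, J, K}. Minimal: {J}⁺ = {J}; {G}⁺ = {B, D, E, F, G, K} — none reach the full schema.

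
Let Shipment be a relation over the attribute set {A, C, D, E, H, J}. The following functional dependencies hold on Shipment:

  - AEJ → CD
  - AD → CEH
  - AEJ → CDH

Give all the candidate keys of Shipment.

ADJ, AEJ

Attributes A, J never appear on any right-hand side, so every candidate key must contain {A, J}.
{A, J}⁺ = {A, J}, which is not all of the schema, so we must add further attributes.
{A, D, J}⁺: AD→CEH adds C, E, H → {A, C, D, E, H, J}. Minimal: {D, J}⁺ = {D, J}; {A, J}⁺ = {A, J}; {A, D}⁺ = {A, C, D, E, H} — none reach the full schema.
{A, E, J}⁺: AEJ→CD adds C, D; AD→CEH adds H → {A, C, D, E, H, J}. Minimal: {E, J}⁺ = {E, J}; {A, J}⁺ = {A, J}; {A, E}⁺ = {A, E} — none reach the full schema.
Any other superkey contains one of these as a subset, so there are no further candidate keys.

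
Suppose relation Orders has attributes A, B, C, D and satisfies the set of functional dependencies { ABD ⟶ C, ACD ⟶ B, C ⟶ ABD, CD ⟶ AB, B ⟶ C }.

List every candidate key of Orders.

B, C

{B}⁺: B→C adds C; C→ABD adds A, D → {A, B, C, D}.
{C}⁺: C→ABD adds A, B, D → {A, B, C, D}.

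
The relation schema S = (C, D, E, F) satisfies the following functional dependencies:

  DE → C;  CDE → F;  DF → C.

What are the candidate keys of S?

(D, E)

Attributes D, E never appear on any right-hand side, so every candidate key must contain {D, E}.
{D, E}⁺ = {C, D, E, F}, which is all of the schema, so {D, E} is the only candidate key.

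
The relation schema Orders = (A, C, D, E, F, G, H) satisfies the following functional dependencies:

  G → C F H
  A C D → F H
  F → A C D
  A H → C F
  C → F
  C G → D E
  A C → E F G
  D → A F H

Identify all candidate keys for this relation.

(C), (D), (F), (G), (A, H)

{C}⁺: C→F adds F; F→ACD adds A, D; AC→EFG adds E, G; D→AFH adds H → {A, C, D, E, F, G, H}.
{D}⁺: D→AFH adds A, F, H; F→ACD adds C; AC→EFG adds E, G → {A, C, D, E, F, G, H}.
{F}⁺: F→ACD adds A, C, D; AC→EFG adds E, G; D→AFH adds H → {A, C, D, E, F, G, H}.
{G}⁺: G→CFH adds C, F, H; F→ACD adds A, D; CG→DE adds E → {A, C, D, E, F, G, H}.
{A, H}⁺: AH→CF adds C, F; AC→EFG adds E, G; F→ACD adds D → {A, C, D, E, F, G, H}. Minimal: {H}⁺ = {H}; {A}⁺ = {A} — none reach the full schema.
Any other superkey contains one of these as a subset, so there are no further candidate keys.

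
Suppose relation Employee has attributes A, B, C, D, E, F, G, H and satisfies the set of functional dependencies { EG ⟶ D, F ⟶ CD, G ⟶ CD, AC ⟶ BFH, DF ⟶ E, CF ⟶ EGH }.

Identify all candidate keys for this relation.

AC; AF; AG

Attribute A never appears on the right-hand side of any dependency, so A must belong to every candidate key.
{A}⁺ = {A}, which is not all of the schema, so we must add further attributes.
{A, C}⁺: AC→BFH adds B, F, H; CF→EGH adds E, G; EG→D adds D → {A, B, C, D, E, F, G, H}. Minimal: {C}⁺ = {C}; {A}⁺ = {A} — none reach the full schema.
{A, F}⁺: F→CD adds C, D; AC→BFH adds B, H; DF→E adds E; CF→EGH adds G → {A, B, C, D, E, F, G, H}. Minimal: {F}⁺ = {C, D, E, F, G, H}; {A}⁺ = {A} — none reach the full schema.
{A, G}⁺: G→CD adds C, D; AC→BFH adds B, F, H; DF→E adds E → {A, B, C, D, E, F, G, H}. Minimal: {G}⁺ = {C, D, G}; {A}⁺ = {A} — none reach the full schema.
Any other superkey contains one of these as a subset, so there are no further candidate keys.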